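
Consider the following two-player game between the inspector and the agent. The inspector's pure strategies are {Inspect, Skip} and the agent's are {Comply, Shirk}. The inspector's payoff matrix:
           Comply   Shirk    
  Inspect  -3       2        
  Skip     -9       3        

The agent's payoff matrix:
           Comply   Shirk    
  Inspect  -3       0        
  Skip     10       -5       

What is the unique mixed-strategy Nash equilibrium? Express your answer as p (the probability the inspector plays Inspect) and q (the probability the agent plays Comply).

p = 5/6, q = 1/7

The inspector's mix must leave the agent indifferent between Comply and Shirk.
  the agent's payoff from Comply: p·(-3) + (1−p)·10 = -13p + 10
  the agent's payoff from Shirk: p·0 + (1−p)·(-5) = 5p - 5
  -13p + 10 = 5p - 5  ⇒  -18p = -15  ⇒  p = 5/6.
The inspector's indifference between Inspect and Skip determines the agent's mixing probability q:
  the inspector's payoff to Inspect: q·(-3) + (1−q)·2 = -5q + 2
  the inspector's payoff to Skip: q·(-9) + (1−q)·3 = -12q + 3
  -5q + 2 = -12q + 3  ⇒  7q = 1  ⇒  q = 1/7.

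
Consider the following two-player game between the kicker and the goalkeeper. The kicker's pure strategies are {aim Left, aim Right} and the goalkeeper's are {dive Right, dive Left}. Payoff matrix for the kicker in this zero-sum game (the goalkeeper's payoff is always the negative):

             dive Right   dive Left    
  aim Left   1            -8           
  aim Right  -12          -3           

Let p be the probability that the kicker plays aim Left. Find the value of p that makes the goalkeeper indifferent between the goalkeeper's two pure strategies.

In a mixed equilibrium the goalkeeper is indifferent between dive Right and dive Left; this condition fixes p.
  the goalkeeper's payoff from dive Right: p·(-1) + (1−p)·12 = -13p + 12
  the goalkeeper's payoff from dive Left: p·8 + (1−p)·3 = 5p + 3
  -13p + 12 = 5p + 3  ⇒  -18p = -9  ⇒  p = 1/2.

p = 1/2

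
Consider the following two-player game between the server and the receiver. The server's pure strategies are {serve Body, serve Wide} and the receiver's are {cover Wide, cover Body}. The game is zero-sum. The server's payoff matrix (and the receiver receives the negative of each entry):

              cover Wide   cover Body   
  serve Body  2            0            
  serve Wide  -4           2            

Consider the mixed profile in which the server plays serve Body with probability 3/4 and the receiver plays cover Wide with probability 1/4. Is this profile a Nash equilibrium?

Yes

Check the receiver's indifference given the server's mix p = 3/4:
  payoff from cover Wide = -1/2; payoff from cover Body = -1/2 — equal.
Check the server's indifference given the receiver's mix q = 1/4:
  payoff from serve Body = 1/2; payoff from serve Wide = 1/2 — equal.
Both players are indifferent, so neither can profitably deviate.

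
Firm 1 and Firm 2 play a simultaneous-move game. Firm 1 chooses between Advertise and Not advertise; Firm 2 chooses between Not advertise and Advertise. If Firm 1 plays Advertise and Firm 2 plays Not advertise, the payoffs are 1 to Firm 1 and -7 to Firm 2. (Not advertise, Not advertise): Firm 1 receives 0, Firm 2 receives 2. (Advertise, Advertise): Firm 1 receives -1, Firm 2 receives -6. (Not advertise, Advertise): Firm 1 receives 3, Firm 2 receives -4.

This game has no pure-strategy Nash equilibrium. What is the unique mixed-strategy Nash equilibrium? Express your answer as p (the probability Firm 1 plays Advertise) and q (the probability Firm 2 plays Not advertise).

For Firm 2 to be willing to mix, Firm 2 must be indifferent between Not advertise and Advertise, which pins down Firm 1's mix.
  Firm 2's payoff from Not advertise: p·(-7) + (1−p)·2 = -9p + 2
  Firm 2's payoff from Advertise: p·(-6) + (1−p)·(-4) = -2p - 4
  -9p + 2 = -2p - 4  ⇒  -7p = -6  ⇒  p = 6/7.
In a mixed equilibrium Firm 1 is indifferent between Advertise and Not advertise; this condition fixes q.
  Firm 1's payoff from Advertise: q·1 + (1−q)·(-1) = 2q - 1
  Firm 1's payoff from Not advertise: q·0 + (1−q)·3 = -3q + 3
  2q - 1 = -3q + 3  ⇒  5q = 4  ⇒  q = 4/5.

p = 6/7, q = 4/5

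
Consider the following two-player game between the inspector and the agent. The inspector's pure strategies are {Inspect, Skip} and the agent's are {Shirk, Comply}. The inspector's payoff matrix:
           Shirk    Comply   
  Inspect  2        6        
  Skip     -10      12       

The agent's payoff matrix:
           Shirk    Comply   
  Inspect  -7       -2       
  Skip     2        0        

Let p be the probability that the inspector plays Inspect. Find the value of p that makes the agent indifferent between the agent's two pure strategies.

p = 2/7

In a mixed equilibrium the agent is indifferent between Shirk and Comply; this condition fixes p.
  the agent's expected payoff from Shirk: p·(-7) + (1−p)·2 = -9p + 2
  the agent's expected payoff from Comply: p·(-2) + (1−p)·0 = -2p
  -9p + 2 = -2p  ⇒  -7p = -2  ⇒  p = 2/7.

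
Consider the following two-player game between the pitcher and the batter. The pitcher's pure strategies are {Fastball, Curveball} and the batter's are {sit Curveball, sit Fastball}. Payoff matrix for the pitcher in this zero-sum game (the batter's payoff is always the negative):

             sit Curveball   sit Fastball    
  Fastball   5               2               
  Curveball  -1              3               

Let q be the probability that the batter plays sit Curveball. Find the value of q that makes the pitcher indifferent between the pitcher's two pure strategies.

For the pitcher to be willing to mix, the pitcher must be indifferent between Fastball and Curveball, which pins down the batter's mix.
  the pitcher's payoff from Fastball: q·5 + (1−q)·2 = 3q + 2
  the pitcher's payoff from Curveball: q·(-1) + (1−q)·3 = -4q + 3
  3q + 2 = -4q + 3  ⇒  7q = 1  ⇒  q = 1/7.

q = 1/7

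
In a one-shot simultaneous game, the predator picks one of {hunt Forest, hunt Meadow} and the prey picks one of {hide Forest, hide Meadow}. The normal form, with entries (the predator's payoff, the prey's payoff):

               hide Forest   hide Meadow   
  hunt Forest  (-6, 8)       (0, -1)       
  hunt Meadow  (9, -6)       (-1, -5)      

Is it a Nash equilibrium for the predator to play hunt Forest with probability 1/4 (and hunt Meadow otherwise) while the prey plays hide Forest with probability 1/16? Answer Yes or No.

Given the predator's mix p = 1/4, the prey's payoff from hide Forest is -5/2 but from hide Meadow is -4. The prey strictly prefers hide Forest, so the prey would not mix.
So the proposed profile is not a Nash equilibrium.

No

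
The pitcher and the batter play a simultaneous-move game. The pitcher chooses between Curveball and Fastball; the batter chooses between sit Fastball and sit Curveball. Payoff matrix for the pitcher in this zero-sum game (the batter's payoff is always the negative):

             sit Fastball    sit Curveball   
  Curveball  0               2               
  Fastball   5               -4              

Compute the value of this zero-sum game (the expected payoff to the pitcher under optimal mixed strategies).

v = 10/11

The batter's mix must leave the pitcher indifferent between Curveball and Fastball.
  the pitcher's payoff from Curveball: q·0 + (1−q)·2 = -2q + 2
  the pitcher's payoff from Fastball: q·5 + (1−q)·(-4) = 9q - 4
  -2q + 2 = 9q - 4  ⇒  -11q = -6  ⇒  q = 6/11.
The value is the pitcher's expected payoff against this mix (using Curveball): (6/11)·0 + (5/11)·2 = 10/11.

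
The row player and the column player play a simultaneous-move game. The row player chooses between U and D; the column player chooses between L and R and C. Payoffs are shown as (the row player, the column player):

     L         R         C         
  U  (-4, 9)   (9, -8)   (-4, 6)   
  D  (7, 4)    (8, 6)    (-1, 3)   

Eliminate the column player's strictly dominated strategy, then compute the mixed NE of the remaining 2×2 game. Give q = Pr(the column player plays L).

q = 1/12

The column player's strategy C is strictly dominated by L: 9 > 6 and 4 > 3. Eliminate C.
In a mixed equilibrium the row player is indifferent between U and D; this condition fixes q.
  the row player's expected payoff from U: q·(-4) + (1−q)·9 = -13q + 9
  the row player's expected payoff from D: q·7 + (1−q)·8 = -q + 8
  -13q + 9 = -q + 8  ⇒  -12q = -1  ⇒  q = 1/12.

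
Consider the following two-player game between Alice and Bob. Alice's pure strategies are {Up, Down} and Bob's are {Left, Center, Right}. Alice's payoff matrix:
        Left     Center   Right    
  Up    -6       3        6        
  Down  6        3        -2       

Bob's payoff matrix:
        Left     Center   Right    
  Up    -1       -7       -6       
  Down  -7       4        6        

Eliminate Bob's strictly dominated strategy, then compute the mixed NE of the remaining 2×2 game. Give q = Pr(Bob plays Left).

Bob's strategy Center is strictly dominated by Right: -6 > -7 and 6 > 4. Eliminate Center.
In a mixed equilibrium Alice is indifferent between Up and Down; this condition fixes q.
  Alice's payoff from Up: q·(-6) + (1−q)·6 = -12q + 6
  Alice's payoff from Down: q·6 + (1−q)·(-2) = 8q - 2
  -12q + 6 = 8q - 2  ⇒  -20q = -8  ⇒  q = 2/5.

q = 2/5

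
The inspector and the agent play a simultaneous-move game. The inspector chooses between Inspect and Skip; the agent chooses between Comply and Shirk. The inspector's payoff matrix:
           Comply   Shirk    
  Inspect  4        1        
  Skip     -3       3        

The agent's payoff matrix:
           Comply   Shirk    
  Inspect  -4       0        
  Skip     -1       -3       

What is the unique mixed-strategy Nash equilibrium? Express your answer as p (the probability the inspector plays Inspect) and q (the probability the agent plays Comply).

p = 1/3, q = 2/9

In a mixed equilibrium the agent is indifferent between Comply and Shirk; this condition fixes p.
  the agent's expected payoff from Comply: p·(-4) + (1−p)·(-1) = -3p - 1
  the agent's expected payoff from Shirk: p·0 + (1−p)·(-3) = 3p - 3
  -3p - 1 = 3p - 3  ⇒  -6p = -2  ⇒  p = 1/3.
In a mixed equilibrium the inspector is indifferent between Inspect and Skip; this condition fixes q.
  the inspector's payoff to Inspect: q·4 + (1−q)·1 = 3q + 1
  the inspector's payoff to Skip: q·(-3) + (1−q)·3 = -6q + 3
  3q + 1 = -6q + 3  ⇒  9q = 2  ⇒  q = 2/9.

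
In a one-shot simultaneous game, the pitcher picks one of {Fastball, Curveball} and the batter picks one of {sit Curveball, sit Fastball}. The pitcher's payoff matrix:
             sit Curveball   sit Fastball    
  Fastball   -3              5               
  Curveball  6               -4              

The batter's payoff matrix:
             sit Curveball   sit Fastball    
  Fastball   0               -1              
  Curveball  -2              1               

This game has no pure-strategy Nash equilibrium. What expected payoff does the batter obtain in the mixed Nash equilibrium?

-1/2

In a mixed equilibrium the batter is indifferent between sit Curveball and sit Fastball; this condition fixes p.
  the batter's payoff from sit Curveball: p·0 + (1−p)·(-2) = 2p - 2
  the batter's payoff from sit Fastball: p·(-1) + (1−p)·1 = -2p + 1
  2p - 2 = -2p + 1  ⇒  4p = 3  ⇒  p = 3/4.
At equilibrium the batter is indifferent across columns, so the batter's payoff equals the payoff from sit Curveball: (3/4)·0 + (1/4)·(-2) = -1/2.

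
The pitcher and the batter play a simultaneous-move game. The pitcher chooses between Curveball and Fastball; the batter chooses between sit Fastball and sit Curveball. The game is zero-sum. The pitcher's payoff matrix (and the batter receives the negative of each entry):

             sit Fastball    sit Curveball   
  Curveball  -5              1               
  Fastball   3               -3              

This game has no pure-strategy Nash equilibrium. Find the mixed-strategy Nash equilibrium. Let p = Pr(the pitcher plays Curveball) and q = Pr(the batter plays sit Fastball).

p = 1/2, q = 1/3

Set the batter's expected payoff from sit Fastball equal to that from sit Curveball:
  the batter's payoff to sit Fastball: p·5 + (1−p)·(-3) = 8p - 3
  the batter's payoff to sit Curveball: p·(-1) + (1−p)·3 = -4p + 3
  8p - 3 = -4p + 3  ⇒  12p = 6  ⇒  p = 1/2.
The batter's mix must leave the pitcher indifferent between Curveball and Fastball.
  the pitcher's payoff from Curveball: q·(-5) + (1−q)·1 = -6q + 1
  the pitcher's payoff from Fastball: q·3 + (1−q)·(-3) = 6q - 3
  -6q + 1 = 6q - 3  ⇒  -12q = -4  ⇒  q = 1/3.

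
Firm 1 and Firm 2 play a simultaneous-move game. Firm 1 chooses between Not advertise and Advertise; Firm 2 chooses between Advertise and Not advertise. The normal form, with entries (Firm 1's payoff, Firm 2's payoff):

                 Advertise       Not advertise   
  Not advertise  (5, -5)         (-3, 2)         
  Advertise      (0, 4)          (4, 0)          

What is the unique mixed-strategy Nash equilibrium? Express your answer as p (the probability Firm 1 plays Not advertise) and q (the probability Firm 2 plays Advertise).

p = 4/11, q = 7/12

Firm 1's mix must leave Firm 2 indifferent between Advertise and Not advertise.
  Firm 2's payoff from Advertise: p·(-5) + (1−p)·4 = -9p + 4
  Firm 2's payoff from Not advertise: p·2 + (1−p)·0 = 2p
  -9p + 4 = 2p  ⇒  -11p = -4  ⇒  p = 4/11.
For Firm 1 to be willing to mix, Firm 1 must be indifferent between Not advertise and Advertise, which pins down Firm 2's mix.
  Firm 1's payoff to Not advertise: q·5 + (1−q)·(-3) = 8q - 3
  Firm 1's payoff to Advertise: q·0 + (1−q)·4 = -4q + 4
  8q - 3 = -4q + 4  ⇒  12q = 7  ⇒  q = 7/12.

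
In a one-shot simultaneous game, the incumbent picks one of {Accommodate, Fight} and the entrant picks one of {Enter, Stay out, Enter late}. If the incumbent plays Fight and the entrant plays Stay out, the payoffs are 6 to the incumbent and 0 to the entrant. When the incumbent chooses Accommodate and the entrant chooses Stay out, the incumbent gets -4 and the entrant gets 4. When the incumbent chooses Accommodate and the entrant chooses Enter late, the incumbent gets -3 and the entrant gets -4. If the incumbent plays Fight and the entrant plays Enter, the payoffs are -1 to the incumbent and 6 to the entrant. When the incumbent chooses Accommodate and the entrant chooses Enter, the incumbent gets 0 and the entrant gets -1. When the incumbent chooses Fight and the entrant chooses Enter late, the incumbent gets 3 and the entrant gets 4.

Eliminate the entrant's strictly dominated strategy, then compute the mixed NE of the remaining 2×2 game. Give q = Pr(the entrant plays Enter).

q = 10/11

The entrant's strategy Enter late is strictly dominated by Enter: -1 > -4 and 6 > 4. Eliminate Enter late.
In a mixed equilibrium the incumbent is indifferent between Accommodate and Fight; this condition fixes q.
  the incumbent's payoff from Accommodate: q·0 + (1−q)·(-4) = 4q - 4
  the incumbent's payoff from Fight: q·(-1) + (1−q)·6 = -7q + 6
  4q - 4 = -7q + 6  ⇒  11q = 10  ⇒  q = 10/11.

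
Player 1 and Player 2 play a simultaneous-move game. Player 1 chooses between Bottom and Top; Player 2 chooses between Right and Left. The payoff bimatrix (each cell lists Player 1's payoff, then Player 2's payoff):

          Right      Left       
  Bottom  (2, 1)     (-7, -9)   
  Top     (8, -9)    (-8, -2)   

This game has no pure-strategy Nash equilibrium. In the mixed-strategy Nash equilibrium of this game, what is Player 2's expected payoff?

Player 1's mix must leave Player 2 indifferent between Right and Left.
  Player 2's payoff from Right: p·1 + (1−p)·(-9) = 10p - 9
  Player 2's payoff from Left: p·(-9) + (1−p)·(-2) = -7p - 2
  10p - 9 = -7p - 2  ⇒  17p = 7  ⇒  p = 7/17.
At equilibrium Player 2 is indifferent across columns, so Player 2's payoff equals the payoff from Right: (7/17)·1 + (10/17)·(-9) = -83/17.

-83/17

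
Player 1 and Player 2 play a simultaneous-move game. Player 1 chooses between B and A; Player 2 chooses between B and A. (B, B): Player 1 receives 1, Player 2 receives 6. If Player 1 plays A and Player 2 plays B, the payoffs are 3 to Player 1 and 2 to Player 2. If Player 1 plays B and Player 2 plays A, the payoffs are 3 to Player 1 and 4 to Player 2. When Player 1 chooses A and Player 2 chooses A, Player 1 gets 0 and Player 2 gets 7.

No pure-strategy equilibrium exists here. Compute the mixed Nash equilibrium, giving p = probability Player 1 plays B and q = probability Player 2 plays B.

Set Player 2's expected payoff from B equal to that from A:
  Player 2's expected payoff from B: p·6 + (1−p)·2 = 4p + 2
  Player 2's expected payoff from A: p·4 + (1−p)·7 = -3p + 7
  4p + 2 = -3p + 7  ⇒  7p = 5  ⇒  p = 5/7.
Set Player 1's expected payoff from B equal to that from A:
  Player 1's expected payoff from B: q·1 + (1−q)·3 = -2q + 3
  Player 1's expected payoff from A: q·3 + (1−q)·0 = 3q
  -2q + 3 = 3q  ⇒  -5q = -3  ⇒  q = 3/5.

p = 5/7, q = 3/5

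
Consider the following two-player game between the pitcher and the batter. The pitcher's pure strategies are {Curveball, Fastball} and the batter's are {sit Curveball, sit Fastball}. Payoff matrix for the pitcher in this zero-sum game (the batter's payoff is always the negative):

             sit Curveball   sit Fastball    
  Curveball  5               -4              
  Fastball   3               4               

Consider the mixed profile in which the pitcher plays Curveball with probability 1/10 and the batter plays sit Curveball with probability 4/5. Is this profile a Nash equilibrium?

Yes

Check the batter's indifference given the pitcher's mix p = 1/10:
  payoff from sit Curveball = -16/5; payoff from sit Fastball = -16/5 — equal.
Check the pitcher's indifference given the batter's mix q = 4/5:
  payoff from Curveball = 16/5; payoff from Fastball = 16/5 — equal.
Both players are indifferent, so neither can profitably deviate.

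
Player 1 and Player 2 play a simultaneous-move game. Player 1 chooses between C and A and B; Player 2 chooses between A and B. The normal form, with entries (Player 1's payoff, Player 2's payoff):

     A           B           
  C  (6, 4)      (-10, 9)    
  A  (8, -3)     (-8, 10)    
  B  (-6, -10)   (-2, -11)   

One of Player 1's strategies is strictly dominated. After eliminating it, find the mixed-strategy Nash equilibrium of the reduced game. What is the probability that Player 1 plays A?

p = 1/14

Player 1's strategy C is strictly dominated by A: 8 > 6 and -8 > -10. Eliminate C.
Set Player 2's expected payoff from A equal to that from B:
  Player 2's payoff from A: p·(-3) + (1−p)·(-10) = 7p - 10
  Player 2's payoff from B: p·10 + (1−p)·(-11) = 21p - 11
  7p - 10 = 21p - 11  ⇒  -14p = -1  ⇒  p = 1/14.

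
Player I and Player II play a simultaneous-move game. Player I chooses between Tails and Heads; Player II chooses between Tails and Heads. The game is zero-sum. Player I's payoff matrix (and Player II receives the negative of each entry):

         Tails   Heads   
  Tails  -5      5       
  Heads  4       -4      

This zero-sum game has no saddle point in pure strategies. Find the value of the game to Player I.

v = 0

In a mixed equilibrium Player I is indifferent between Tails and Heads; this condition fixes q.
  Player I's expected payoff from Tails: q·(-5) + (1−q)·5 = -10q + 5
  Player I's expected payoff from Heads: q·4 + (1−q)·(-4) = 8q - 4
  -10q + 5 = 8q - 4  ⇒  -18q = -9  ⇒  q = 1/2.
The value is Player I's expected payoff against this mix (using Tails): (1/2)·(-5) + (1/2)·5 = 0.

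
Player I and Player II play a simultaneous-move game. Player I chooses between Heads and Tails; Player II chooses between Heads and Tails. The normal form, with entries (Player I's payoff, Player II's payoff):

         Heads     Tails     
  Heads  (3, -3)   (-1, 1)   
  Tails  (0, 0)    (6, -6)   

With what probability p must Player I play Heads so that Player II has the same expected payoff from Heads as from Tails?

p = 3/5

For Player II to be willing to mix, Player II must be indifferent between Heads and Tails, which pins down Player I's mix.
  Player II's expected payoff from Heads: p·(-3) + (1−p)·0 = -3p
  Player II's expected payoff from Tails: p·1 + (1−p)·(-6) = 7p - 6
  -3p = 7p - 6  ⇒  -10p = -6  ⇒  p = 3/5.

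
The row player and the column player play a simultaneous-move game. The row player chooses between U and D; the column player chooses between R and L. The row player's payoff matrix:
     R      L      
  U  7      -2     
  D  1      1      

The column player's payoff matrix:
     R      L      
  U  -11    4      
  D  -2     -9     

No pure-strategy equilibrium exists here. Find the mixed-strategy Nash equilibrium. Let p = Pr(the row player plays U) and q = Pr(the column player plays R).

Set the column player's expected payoff from R equal to that from L:
  the column player's payoff to R: p·(-11) + (1−p)·(-2) = -9p - 2
  the column player's payoff to L: p·4 + (1−p)·(-9) = 13p - 9
  -9p - 2 = 13p - 9  ⇒  -22p = -7  ⇒  p = 7/22.
In a mixed equilibrium the row player is indifferent between U and D; this condition fixes q.
  the row player's payoff to U: q·7 + (1−q)·(-2) = 9q - 2
  the row player's payoff to D: q·1 + (1−q)·1 = 1
  9q - 2 = 1  ⇒  9q = 3  ⇒  q = 1/3.

p = 7/22, q = 1/3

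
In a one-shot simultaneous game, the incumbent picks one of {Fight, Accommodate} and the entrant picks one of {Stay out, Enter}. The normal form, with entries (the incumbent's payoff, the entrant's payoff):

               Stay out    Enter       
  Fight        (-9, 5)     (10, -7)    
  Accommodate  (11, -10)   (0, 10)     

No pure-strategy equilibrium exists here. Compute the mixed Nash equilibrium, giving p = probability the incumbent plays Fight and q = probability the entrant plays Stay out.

In a mixed equilibrium the entrant is indifferent between Stay out and Enter; this condition fixes p.
  the entrant's payoff from Stay out: p·5 + (1−p)·(-10) = 15p - 10
  the entrant's payoff from Enter: p·(-7) + (1−p)·10 = -17p + 10
  15p - 10 = -17p + 10  ⇒  32p = 20  ⇒  p = 5/8.
The entrant's mix must leave the incumbent indifferent between Fight and Accommodate.
  the incumbent's payoff from Fight: q·(-9) + (1−q)·10 = -19q + 10
  the incumbent's payoff from Accommodate: q·11 + (1−q)·0 = 11q
  -19q + 10 = 11q  ⇒  -30q = -10  ⇒  q = 1/3.

p = 5/8, q = 1/3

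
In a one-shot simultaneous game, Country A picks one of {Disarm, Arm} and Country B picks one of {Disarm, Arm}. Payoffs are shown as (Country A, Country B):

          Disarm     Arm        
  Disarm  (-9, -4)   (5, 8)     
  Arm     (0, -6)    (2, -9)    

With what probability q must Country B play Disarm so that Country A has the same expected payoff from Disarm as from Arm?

q = 1/4

Set Country A's expected payoff from Disarm equal to that from Arm:
  Country A's payoff to Disarm: q·(-9) + (1−q)·5 = -14q + 5
  Country A's payoff to Arm: q·0 + (1−q)·2 = -2q + 2
  -14q + 5 = -2q + 2  ⇒  -12q = -3  ⇒  q = 1/4.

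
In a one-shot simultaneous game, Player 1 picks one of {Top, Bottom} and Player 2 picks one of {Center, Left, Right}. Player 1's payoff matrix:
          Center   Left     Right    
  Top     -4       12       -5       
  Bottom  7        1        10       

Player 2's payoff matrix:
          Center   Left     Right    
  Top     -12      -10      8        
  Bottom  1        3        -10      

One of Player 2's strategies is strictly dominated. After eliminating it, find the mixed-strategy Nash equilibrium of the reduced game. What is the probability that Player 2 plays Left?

q = 15/26

Player 2's strategy Center is strictly dominated by Left: -10 > -12 and 3 > 1. Eliminate Center.
Player 1's indifference between Top and Bottom determines Player 2's mixing probability q:
  Player 1's expected payoff from Top: q·12 + (1−q)·(-5) = 17q - 5
  Player 1's expected payoff from Bottom: q·1 + (1−q)·10 = -9q + 10
  17q - 5 = -9q + 10  ⇒  26q = 15  ⇒  q = 15/26.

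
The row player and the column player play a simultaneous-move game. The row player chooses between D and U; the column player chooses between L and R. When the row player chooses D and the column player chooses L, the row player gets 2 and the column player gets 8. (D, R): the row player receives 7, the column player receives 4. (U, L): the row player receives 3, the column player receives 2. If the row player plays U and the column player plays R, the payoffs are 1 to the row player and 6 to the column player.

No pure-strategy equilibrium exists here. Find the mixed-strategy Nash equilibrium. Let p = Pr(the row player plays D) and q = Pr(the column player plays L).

For the column player to be willing to mix, the column player must be indifferent between L and R, which pins down the row player's mix.
  the column player's payoff to L: p·8 + (1−p)·2 = 6p + 2
  the column player's payoff to R: p·4 + (1−p)·6 = -2p + 6
  6p + 2 = -2p + 6  ⇒  8p = 4  ⇒  p = 1/2.
In a mixed equilibrium the row player is indifferent between D and U; this condition fixes q.
  the row player's payoff to D: q·2 + (1−q)·7 = -5q + 7
  the row player's payoff to U: q·3 + (1−q)·1 = 2q + 1
  -5q + 7 = 2q + 1  ⇒  -7q = -6  ⇒  q = 6/7.

p = 1/2, q = 6/7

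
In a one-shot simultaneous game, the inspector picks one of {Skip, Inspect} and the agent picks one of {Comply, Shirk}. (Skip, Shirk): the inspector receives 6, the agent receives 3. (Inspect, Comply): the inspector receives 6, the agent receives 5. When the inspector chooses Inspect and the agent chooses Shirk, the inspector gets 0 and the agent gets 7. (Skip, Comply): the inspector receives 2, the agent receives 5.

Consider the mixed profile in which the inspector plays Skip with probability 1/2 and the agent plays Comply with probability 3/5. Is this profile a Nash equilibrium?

Check the agent's indifference given the inspector's mix p = 1/2:
  payoff from Comply = 5; payoff from Shirk = 5 — equal.
Check the inspector's indifference given the agent's mix q = 3/5:
  payoff from Skip = 18/5; payoff from Inspect = 18/5 — equal.
Both players are indifferent, so neither can profitably deviate.

Yes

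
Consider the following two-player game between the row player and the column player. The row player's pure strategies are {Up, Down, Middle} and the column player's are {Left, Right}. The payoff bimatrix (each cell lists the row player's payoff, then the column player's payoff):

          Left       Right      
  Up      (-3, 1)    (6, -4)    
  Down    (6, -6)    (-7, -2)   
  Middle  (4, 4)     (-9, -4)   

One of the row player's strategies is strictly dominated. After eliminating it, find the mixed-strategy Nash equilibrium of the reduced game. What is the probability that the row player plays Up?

The row player's strategy Middle is strictly dominated by Down: 6 > 4 and -7 > -9. Eliminate Middle.
Set the column player's expected payoff from Left equal to that from Right:
  the column player's payoff from Left: p·1 + (1−p)·(-6) = 7p - 6
  the column player's payoff from Right: p·(-4) + (1−p)·(-2) = -2p - 2
  7p - 6 = -2p - 2  ⇒  9p = 4  ⇒  p = 4/9.

p = 4/9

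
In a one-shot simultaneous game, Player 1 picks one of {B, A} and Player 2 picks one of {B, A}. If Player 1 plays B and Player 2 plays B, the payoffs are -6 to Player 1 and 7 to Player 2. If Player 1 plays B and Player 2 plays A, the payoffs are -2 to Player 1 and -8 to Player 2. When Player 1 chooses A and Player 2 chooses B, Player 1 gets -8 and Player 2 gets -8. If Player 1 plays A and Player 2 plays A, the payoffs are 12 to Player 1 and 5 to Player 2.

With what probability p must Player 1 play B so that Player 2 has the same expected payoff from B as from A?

For Player 2 to be willing to mix, Player 2 must be indifferent between B and A, which pins down Player 1's mix.
  Player 2's expected payoff from B: p·7 + (1−p)·(-8) = 15p - 8
  Player 2's expected payoff from A: p·(-8) + (1−p)·5 = -13p + 5
  15p - 8 = -13p + 5  ⇒  28p = 13  ⇒  p = 13/28.

p = 13/28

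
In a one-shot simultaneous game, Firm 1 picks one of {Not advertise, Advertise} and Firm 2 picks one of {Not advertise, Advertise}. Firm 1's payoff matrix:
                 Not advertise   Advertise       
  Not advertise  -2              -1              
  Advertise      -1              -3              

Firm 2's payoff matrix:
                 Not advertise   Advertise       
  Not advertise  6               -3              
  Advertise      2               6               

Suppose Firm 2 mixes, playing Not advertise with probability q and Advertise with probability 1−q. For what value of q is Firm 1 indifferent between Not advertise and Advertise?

q = 2/3

In a mixed equilibrium Firm 1 is indifferent between Not advertise and Advertise; this condition fixes q.
  Firm 1's payoff to Not advertise: q·(-2) + (1−q)·(-1) = -q - 1
  Firm 1's payoff to Advertise: q·(-1) + (1−q)·(-3) = 2q - 3
  -q - 1 = 2q - 3  ⇒  -3q = -2  ⇒  q = 2/3.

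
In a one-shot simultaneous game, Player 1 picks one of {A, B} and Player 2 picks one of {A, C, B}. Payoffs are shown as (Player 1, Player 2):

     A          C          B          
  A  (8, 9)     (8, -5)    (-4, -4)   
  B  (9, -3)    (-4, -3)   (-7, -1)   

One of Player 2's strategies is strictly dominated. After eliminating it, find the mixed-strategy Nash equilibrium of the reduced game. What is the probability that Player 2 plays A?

Player 2's strategy C is strictly dominated by B: -4 > -5 and -1 > -3. Eliminate C.
For Player 1 to be willing to mix, Player 1 must be indifferent between A and B, which pins down Player 2's mix.
  Player 1's expected payoff from A: q·8 + (1−q)·(-4) = 12q - 4
  Player 1's expected payoff from B: q·9 + (1−q)·(-7) = 16q - 7
  12q - 4 = 16q - 7  ⇒  -4q = -3  ⇒  q = 3/4.

q = 3/4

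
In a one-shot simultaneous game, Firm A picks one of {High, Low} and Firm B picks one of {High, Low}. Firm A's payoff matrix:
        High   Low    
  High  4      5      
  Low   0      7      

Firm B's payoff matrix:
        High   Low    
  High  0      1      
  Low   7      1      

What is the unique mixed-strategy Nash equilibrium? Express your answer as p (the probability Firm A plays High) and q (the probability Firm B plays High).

Set Firm B's expected payoff from High equal to that from Low:
  Firm B's payoff from High: p·0 + (1−p)·7 = -7p + 7
  Firm B's payoff from Low: p·1 + (1−p)·1 = 1
  -7p + 7 = 1  ⇒  -7p = -6  ⇒  p = 6/7.
For Firm A to be willing to mix, Firm A must be indifferent between High and Low, which pins down Firm B's mix.
  Firm A's payoff from High: q·4 + (1−q)·5 = -q + 5
  Firm A's payoff from Low: q·0 + (1−q)·7 = -7q + 7
  -q + 5 = -7q + 7  ⇒  6q = 2  ⇒  q = 1/3.

p = 6/7, q = 1/3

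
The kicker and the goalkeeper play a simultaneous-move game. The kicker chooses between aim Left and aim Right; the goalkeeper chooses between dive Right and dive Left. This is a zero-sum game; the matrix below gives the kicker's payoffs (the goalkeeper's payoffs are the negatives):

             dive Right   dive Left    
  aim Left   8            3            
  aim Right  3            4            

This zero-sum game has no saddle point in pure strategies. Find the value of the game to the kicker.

In a mixed equilibrium the kicker is indifferent between aim Left and aim Right; this condition fixes q.
  the kicker's expected payoff from aim Left: q·8 + (1−q)·3 = 5q + 3
  the kicker's expected payoff from aim Right: q·3 + (1−q)·4 = -q + 4
  5q + 3 = -q + 4  ⇒  6q = 1  ⇒  q = 1/6.
The value is the kicker's expected payoff against this mix (using aim Left): (1/6)·8 + (5/6)·3 = 23/6.

v = 23/6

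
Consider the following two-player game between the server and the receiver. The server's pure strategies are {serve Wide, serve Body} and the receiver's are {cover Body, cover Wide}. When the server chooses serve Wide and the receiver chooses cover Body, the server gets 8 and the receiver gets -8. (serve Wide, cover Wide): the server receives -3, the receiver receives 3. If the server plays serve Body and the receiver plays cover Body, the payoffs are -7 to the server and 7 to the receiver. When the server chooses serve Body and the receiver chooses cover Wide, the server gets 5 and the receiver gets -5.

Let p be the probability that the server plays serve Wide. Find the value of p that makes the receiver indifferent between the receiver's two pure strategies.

p = 12/23

For the receiver to be willing to mix, the receiver must be indifferent between cover Body and cover Wide, which pins down the server's mix.
  the receiver's expected payoff from cover Body: p·(-8) + (1−p)·7 = -15p + 7
  the receiver's expected payoff from cover Wide: p·3 + (1−p)·(-5) = 8p - 5
  -15p + 7 = 8p - 5  ⇒  -23p = -12  ⇒  p = 12/23.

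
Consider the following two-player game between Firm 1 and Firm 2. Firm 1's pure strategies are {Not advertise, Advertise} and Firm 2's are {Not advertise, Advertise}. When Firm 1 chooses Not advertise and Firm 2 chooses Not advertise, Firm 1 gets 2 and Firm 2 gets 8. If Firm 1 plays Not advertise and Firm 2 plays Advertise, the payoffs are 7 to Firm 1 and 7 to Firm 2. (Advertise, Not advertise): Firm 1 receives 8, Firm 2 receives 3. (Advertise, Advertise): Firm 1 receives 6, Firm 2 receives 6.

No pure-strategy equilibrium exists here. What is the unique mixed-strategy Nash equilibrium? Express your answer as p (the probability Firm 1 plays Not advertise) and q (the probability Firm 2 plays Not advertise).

p = 3/4, q = 1/7

In a mixed equilibrium Firm 2 is indifferent between Not advertise and Advertise; this condition fixes p.
  Firm 2's expected payoff from Not advertise: p·8 + (1−p)·3 = 5p + 3
  Firm 2's expected payoff from Advertise: p·7 + (1−p)·6 = p + 6
  5p + 3 = p + 6  ⇒  4p = 3  ⇒  p = 3/4.
Set Firm 1's expected payoff from Not advertise equal to that from Advertise:
  Firm 1's payoff from Not advertise: q·2 + (1−q)·7 = -5q + 7
  Firm 1's payoff from Advertise: q·8 + (1−q)·6 = 2q + 6
  -5q + 7 = 2q + 6  ⇒  -7q = -1  ⇒  q = 1/7.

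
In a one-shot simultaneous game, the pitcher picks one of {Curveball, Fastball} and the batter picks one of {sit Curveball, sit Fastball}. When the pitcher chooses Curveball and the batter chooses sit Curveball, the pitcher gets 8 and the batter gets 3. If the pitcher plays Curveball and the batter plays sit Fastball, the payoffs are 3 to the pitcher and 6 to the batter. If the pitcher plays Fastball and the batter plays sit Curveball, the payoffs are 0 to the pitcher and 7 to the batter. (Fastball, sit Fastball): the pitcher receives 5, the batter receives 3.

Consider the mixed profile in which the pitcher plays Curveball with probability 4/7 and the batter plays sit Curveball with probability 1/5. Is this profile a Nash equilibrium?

Check the batter's indifference given the pitcher's mix p = 4/7:
  payoff from sit Curveball = 33/7; payoff from sit Fastball = 33/7 — equal.
Check the pitcher's indifference given the batter's mix q = 1/5:
  payoff from Curveball = 4; payoff from Fastball = 4 — equal.
Both players are indifferent, so neither can profitably deviate.

Yes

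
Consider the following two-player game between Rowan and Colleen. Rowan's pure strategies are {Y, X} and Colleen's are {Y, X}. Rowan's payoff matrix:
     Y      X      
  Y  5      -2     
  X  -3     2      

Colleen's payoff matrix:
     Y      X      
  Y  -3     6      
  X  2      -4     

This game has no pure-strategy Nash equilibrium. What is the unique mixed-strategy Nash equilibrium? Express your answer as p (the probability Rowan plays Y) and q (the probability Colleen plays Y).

Rowan's mix must leave Colleen indifferent between Y and X.
  Colleen's payoff to Y: p·(-3) + (1−p)·2 = -5p + 2
  Colleen's payoff to X: p·6 + (1−p)·(-4) = 10p - 4
  -5p + 2 = 10p - 4  ⇒  -15p = -6  ⇒  p = 2/5.
In a mixed equilibrium Rowan is indifferent between Y and X; this condition fixes q.
  Rowan's expected payoff from Y: q·5 + (1−q)·(-2) = 7q - 2
  Rowan's expected payoff from X: q·(-3) + (1−q)·2 = -5q + 2
  7q - 2 = -5q + 2  ⇒  12q = 4  ⇒  q = 1/3.

p = 2/5, q = 1/3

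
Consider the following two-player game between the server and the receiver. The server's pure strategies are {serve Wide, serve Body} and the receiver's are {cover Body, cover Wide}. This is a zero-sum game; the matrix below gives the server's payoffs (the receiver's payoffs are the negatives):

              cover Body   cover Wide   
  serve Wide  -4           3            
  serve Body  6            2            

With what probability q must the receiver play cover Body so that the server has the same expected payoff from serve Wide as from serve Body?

Set the server's expected payoff from serve Wide equal to that from serve Body:
  the server's payoff to serve Wide: q·(-4) + (1−q)·3 = -7q + 3
  the server's payoff to serve Body: q·6 + (1−q)·2 = 4q + 2
  -7q + 3 = 4q + 2  ⇒  -11q = -1  ⇒  q = 1/11.

q = 1/11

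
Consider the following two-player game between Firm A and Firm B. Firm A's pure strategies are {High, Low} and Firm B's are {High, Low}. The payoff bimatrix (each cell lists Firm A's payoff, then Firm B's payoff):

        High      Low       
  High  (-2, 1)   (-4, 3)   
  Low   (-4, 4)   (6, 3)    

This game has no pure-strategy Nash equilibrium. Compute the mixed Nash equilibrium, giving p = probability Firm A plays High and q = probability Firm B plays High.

p = 1/3, q = 5/6

Firm B's indifference between High and Low determines Firm A's mixing probability p:
  Firm B's expected payoff from High: p·1 + (1−p)·4 = -3p + 4
  Firm B's expected payoff from Low: p·3 + (1−p)·3 = 3
  -3p + 4 = 3  ⇒  -3p = -1  ⇒  p = 1/3.
For Firm A to be willing to mix, Firm A must be indifferent between High and Low, which pins down Firm B's mix.
  Firm A's expected payoff from High: q·(-2) + (1−q)·(-4) = 2q - 4
  Firm A's expected payoff from Low: q·(-4) + (1−q)·6 = -10q + 6
  2q - 4 = -10q + 6  ⇒  12q = 10  ⇒  q = 5/6.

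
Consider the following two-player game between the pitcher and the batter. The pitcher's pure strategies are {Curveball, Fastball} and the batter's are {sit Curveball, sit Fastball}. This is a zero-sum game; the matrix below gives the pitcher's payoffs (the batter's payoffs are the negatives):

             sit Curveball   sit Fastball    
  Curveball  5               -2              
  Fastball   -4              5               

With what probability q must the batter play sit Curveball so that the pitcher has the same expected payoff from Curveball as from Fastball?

Set the pitcher's expected payoff from Curveball equal to that from Fastball:
  the pitcher's expected payoff from Curveball: q·5 + (1−q)·(-2) = 7q - 2
  the pitcher's expected payoff from Fastball: q·(-4) + (1−q)·5 = -9q + 5
  7q - 2 = -9q + 5  ⇒  16q = 7  ⇒  q = 7/16.

q = 7/16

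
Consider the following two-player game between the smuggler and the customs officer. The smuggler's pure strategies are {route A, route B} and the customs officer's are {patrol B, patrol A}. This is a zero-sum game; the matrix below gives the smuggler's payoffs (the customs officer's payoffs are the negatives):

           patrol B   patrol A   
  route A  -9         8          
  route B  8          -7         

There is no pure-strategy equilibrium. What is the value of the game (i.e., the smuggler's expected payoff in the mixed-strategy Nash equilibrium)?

In a mixed equilibrium the smuggler is indifferent between route A and route B; this condition fixes q.
  the smuggler's expected payoff from route A: q·(-9) + (1−q)·8 = -17q + 8
  the smuggler's expected payoff from route B: q·8 + (1−q)·(-7) = 15q - 7
  -17q + 8 = 15q - 7  ⇒  -32q = -15  ⇒  q = 15/32.
The value is the smuggler's expected payoff against this mix (using route A): (15/32)·(-9) + (17/32)·8 = 1/32.

v = 1/32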